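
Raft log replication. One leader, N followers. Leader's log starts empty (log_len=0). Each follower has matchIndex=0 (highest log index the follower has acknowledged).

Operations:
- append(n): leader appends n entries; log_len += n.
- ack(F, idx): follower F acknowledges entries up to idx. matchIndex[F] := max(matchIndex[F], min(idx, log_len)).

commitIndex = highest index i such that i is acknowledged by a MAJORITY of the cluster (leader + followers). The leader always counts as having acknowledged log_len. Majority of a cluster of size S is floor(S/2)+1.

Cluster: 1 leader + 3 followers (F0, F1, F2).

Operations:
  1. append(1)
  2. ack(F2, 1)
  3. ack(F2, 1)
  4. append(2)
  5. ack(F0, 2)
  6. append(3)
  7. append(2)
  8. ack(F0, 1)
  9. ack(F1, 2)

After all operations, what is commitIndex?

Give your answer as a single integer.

Answer: 2

Derivation:
Op 1: append 1 -> log_len=1
Op 2: F2 acks idx 1 -> match: F0=0 F1=0 F2=1; commitIndex=0
Op 3: F2 acks idx 1 -> match: F0=0 F1=0 F2=1; commitIndex=0
Op 4: append 2 -> log_len=3
Op 5: F0 acks idx 2 -> match: F0=2 F1=0 F2=1; commitIndex=1
Op 6: append 3 -> log_len=6
Op 7: append 2 -> log_len=8
Op 8: F0 acks idx 1 -> match: F0=2 F1=0 F2=1; commitIndex=1
Op 9: F1 acks idx 2 -> match: F0=2 F1=2 F2=1; commitIndex=2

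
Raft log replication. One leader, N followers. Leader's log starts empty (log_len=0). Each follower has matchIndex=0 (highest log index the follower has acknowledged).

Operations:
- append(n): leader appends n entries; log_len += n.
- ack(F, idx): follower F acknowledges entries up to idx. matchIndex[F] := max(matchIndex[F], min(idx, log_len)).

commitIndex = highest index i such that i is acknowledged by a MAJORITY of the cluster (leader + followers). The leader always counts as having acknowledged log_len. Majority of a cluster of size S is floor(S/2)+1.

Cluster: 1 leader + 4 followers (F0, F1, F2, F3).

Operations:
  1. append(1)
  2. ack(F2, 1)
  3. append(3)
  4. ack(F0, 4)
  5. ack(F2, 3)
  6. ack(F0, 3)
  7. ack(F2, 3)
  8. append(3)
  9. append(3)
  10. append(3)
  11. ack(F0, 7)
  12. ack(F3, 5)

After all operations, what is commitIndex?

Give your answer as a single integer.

Answer: 5

Derivation:
Op 1: append 1 -> log_len=1
Op 2: F2 acks idx 1 -> match: F0=0 F1=0 F2=1 F3=0; commitIndex=0
Op 3: append 3 -> log_len=4
Op 4: F0 acks idx 4 -> match: F0=4 F1=0 F2=1 F3=0; commitIndex=1
Op 5: F2 acks idx 3 -> match: F0=4 F1=0 F2=3 F3=0; commitIndex=3
Op 6: F0 acks idx 3 -> match: F0=4 F1=0 F2=3 F3=0; commitIndex=3
Op 7: F2 acks idx 3 -> match: F0=4 F1=0 F2=3 F3=0; commitIndex=3
Op 8: append 3 -> log_len=7
Op 9: append 3 -> log_len=10
Op 10: append 3 -> log_len=13
Op 11: F0 acks idx 7 -> match: F0=7 F1=0 F2=3 F3=0; commitIndex=3
Op 12: F3 acks idx 5 -> match: F0=7 F1=0 F2=3 F3=5; commitIndex=5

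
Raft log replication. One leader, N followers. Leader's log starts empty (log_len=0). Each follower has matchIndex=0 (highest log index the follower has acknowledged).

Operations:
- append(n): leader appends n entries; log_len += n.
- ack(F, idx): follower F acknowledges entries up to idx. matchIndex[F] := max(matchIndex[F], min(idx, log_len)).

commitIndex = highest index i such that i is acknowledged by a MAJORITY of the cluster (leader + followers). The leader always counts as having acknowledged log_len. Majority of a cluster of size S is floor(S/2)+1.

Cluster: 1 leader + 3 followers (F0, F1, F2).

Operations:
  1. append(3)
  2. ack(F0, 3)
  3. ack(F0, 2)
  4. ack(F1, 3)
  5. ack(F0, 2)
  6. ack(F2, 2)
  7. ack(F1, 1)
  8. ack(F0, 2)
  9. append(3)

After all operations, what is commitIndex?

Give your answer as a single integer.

Op 1: append 3 -> log_len=3
Op 2: F0 acks idx 3 -> match: F0=3 F1=0 F2=0; commitIndex=0
Op 3: F0 acks idx 2 -> match: F0=3 F1=0 F2=0; commitIndex=0
Op 4: F1 acks idx 3 -> match: F0=3 F1=3 F2=0; commitIndex=3
Op 5: F0 acks idx 2 -> match: F0=3 F1=3 F2=0; commitIndex=3
Op 6: F2 acks idx 2 -> match: F0=3 F1=3 F2=2; commitIndex=3
Op 7: F1 acks idx 1 -> match: F0=3 F1=3 F2=2; commitIndex=3
Op 8: F0 acks idx 2 -> match: F0=3 F1=3 F2=2; commitIndex=3
Op 9: append 3 -> log_len=6

Answer: 3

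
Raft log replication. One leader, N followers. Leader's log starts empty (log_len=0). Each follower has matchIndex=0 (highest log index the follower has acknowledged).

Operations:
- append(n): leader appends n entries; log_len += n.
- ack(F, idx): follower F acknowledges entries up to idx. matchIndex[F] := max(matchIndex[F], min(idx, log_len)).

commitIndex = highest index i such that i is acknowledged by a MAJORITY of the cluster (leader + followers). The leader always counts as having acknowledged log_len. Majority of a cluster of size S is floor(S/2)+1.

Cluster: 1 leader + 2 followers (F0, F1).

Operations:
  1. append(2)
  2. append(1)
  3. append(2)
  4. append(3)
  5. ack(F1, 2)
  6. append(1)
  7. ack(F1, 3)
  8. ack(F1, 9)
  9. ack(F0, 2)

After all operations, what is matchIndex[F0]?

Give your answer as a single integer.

Op 1: append 2 -> log_len=2
Op 2: append 1 -> log_len=3
Op 3: append 2 -> log_len=5
Op 4: append 3 -> log_len=8
Op 5: F1 acks idx 2 -> match: F0=0 F1=2; commitIndex=2
Op 6: append 1 -> log_len=9
Op 7: F1 acks idx 3 -> match: F0=0 F1=3; commitIndex=3
Op 8: F1 acks idx 9 -> match: F0=0 F1=9; commitIndex=9
Op 9: F0 acks idx 2 -> match: F0=2 F1=9; commitIndex=9

Answer: 2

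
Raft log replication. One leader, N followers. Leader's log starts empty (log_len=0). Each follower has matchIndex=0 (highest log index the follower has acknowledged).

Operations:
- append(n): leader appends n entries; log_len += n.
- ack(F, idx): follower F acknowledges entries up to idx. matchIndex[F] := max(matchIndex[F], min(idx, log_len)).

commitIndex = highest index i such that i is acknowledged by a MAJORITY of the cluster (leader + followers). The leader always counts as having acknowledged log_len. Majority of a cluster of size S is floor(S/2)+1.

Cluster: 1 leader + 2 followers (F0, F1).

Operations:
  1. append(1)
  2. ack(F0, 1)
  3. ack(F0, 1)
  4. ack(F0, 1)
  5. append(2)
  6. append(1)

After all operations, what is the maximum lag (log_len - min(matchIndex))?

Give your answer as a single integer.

Answer: 4

Derivation:
Op 1: append 1 -> log_len=1
Op 2: F0 acks idx 1 -> match: F0=1 F1=0; commitIndex=1
Op 3: F0 acks idx 1 -> match: F0=1 F1=0; commitIndex=1
Op 4: F0 acks idx 1 -> match: F0=1 F1=0; commitIndex=1
Op 5: append 2 -> log_len=3
Op 6: append 1 -> log_len=4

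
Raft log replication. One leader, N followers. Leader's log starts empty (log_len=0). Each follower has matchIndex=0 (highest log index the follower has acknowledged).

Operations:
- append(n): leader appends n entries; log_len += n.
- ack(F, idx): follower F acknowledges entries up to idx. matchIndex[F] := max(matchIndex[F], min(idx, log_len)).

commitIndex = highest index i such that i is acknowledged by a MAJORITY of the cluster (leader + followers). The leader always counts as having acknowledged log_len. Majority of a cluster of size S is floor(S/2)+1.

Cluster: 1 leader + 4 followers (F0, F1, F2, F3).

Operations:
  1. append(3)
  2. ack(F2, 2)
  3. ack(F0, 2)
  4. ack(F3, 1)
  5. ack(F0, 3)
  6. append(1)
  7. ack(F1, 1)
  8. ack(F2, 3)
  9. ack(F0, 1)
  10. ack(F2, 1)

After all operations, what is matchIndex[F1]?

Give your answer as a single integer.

Op 1: append 3 -> log_len=3
Op 2: F2 acks idx 2 -> match: F0=0 F1=0 F2=2 F3=0; commitIndex=0
Op 3: F0 acks idx 2 -> match: F0=2 F1=0 F2=2 F3=0; commitIndex=2
Op 4: F3 acks idx 1 -> match: F0=2 F1=0 F2=2 F3=1; commitIndex=2
Op 5: F0 acks idx 3 -> match: F0=3 F1=0 F2=2 F3=1; commitIndex=2
Op 6: append 1 -> log_len=4
Op 7: F1 acks idx 1 -> match: F0=3 F1=1 F2=2 F3=1; commitIndex=2
Op 8: F2 acks idx 3 -> match: F0=3 F1=1 F2=3 F3=1; commitIndex=3
Op 9: F0 acks idx 1 -> match: F0=3 F1=1 F2=3 F3=1; commitIndex=3
Op 10: F2 acks idx 1 -> match: F0=3 F1=1 F2=3 F3=1; commitIndex=3

Answer: 1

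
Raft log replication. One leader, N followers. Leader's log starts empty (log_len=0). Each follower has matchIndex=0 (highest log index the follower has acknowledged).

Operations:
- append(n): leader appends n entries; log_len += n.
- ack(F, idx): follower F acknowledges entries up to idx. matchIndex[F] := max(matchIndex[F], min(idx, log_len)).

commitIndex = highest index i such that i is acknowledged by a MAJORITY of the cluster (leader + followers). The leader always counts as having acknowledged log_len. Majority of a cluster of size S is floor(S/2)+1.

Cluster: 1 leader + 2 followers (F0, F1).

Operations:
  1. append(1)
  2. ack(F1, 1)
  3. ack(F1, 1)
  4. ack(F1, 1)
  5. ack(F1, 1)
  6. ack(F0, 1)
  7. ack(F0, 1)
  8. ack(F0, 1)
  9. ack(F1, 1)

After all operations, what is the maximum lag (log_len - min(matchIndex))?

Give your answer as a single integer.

Answer: 0

Derivation:
Op 1: append 1 -> log_len=1
Op 2: F1 acks idx 1 -> match: F0=0 F1=1; commitIndex=1
Op 3: F1 acks idx 1 -> match: F0=0 F1=1; commitIndex=1
Op 4: F1 acks idx 1 -> match: F0=0 F1=1; commitIndex=1
Op 5: F1 acks idx 1 -> match: F0=0 F1=1; commitIndex=1
Op 6: F0 acks idx 1 -> match: F0=1 F1=1; commitIndex=1
Op 7: F0 acks idx 1 -> match: F0=1 F1=1; commitIndex=1
Op 8: F0 acks idx 1 -> match: F0=1 F1=1; commitIndex=1
Op 9: F1 acks idx 1 -> match: F0=1 F1=1; commitIndex=1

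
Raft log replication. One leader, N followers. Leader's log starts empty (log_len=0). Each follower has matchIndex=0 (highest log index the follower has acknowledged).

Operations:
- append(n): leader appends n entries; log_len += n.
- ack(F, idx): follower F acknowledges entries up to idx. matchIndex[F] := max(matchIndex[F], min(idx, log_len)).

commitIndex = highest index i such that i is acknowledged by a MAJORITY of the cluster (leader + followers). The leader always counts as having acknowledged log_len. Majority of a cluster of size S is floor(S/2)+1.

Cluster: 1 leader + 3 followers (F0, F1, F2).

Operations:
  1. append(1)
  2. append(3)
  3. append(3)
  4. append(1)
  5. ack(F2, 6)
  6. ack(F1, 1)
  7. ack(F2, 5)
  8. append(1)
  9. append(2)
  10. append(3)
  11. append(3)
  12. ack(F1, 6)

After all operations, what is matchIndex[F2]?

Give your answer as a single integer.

Op 1: append 1 -> log_len=1
Op 2: append 3 -> log_len=4
Op 3: append 3 -> log_len=7
Op 4: append 1 -> log_len=8
Op 5: F2 acks idx 6 -> match: F0=0 F1=0 F2=6; commitIndex=0
Op 6: F1 acks idx 1 -> match: F0=0 F1=1 F2=6; commitIndex=1
Op 7: F2 acks idx 5 -> match: F0=0 F1=1 F2=6; commitIndex=1
Op 8: append 1 -> log_len=9
Op 9: append 2 -> log_len=11
Op 10: append 3 -> log_len=14
Op 11: append 3 -> log_len=17
Op 12: F1 acks idx 6 -> match: F0=0 F1=6 F2=6; commitIndex=6

Answer: 6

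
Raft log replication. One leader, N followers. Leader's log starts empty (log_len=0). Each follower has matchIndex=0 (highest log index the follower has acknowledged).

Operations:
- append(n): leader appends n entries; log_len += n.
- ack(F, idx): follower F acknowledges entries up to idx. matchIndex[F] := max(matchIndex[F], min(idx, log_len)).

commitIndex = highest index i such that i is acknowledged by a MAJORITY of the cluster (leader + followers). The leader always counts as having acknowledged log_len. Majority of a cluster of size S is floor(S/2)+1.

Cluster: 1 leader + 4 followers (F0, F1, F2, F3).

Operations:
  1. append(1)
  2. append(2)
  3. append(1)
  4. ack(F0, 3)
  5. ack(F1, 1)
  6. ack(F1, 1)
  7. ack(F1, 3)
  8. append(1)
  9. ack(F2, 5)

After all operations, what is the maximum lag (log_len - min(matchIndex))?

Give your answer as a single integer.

Answer: 5

Derivation:
Op 1: append 1 -> log_len=1
Op 2: append 2 -> log_len=3
Op 3: append 1 -> log_len=4
Op 4: F0 acks idx 3 -> match: F0=3 F1=0 F2=0 F3=0; commitIndex=0
Op 5: F1 acks idx 1 -> match: F0=3 F1=1 F2=0 F3=0; commitIndex=1
Op 6: F1 acks idx 1 -> match: F0=3 F1=1 F2=0 F3=0; commitIndex=1
Op 7: F1 acks idx 3 -> match: F0=3 F1=3 F2=0 F3=0; commitIndex=3
Op 8: append 1 -> log_len=5
Op 9: F2 acks idx 5 -> match: F0=3 F1=3 F2=5 F3=0; commitIndex=3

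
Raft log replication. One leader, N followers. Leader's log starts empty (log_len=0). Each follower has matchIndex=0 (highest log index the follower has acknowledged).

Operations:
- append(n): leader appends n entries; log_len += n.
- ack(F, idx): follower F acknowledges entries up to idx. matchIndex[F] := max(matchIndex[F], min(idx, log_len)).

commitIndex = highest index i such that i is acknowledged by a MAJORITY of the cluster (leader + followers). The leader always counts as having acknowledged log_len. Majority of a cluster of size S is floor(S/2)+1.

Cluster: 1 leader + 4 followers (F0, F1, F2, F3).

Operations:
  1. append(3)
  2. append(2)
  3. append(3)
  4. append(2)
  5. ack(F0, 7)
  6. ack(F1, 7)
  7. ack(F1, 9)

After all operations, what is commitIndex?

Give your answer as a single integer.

Op 1: append 3 -> log_len=3
Op 2: append 2 -> log_len=5
Op 3: append 3 -> log_len=8
Op 4: append 2 -> log_len=10
Op 5: F0 acks idx 7 -> match: F0=7 F1=0 F2=0 F3=0; commitIndex=0
Op 6: F1 acks idx 7 -> match: F0=7 F1=7 F2=0 F3=0; commitIndex=7
Op 7: F1 acks idx 9 -> match: F0=7 F1=9 F2=0 F3=0; commitIndex=7

Answer: 7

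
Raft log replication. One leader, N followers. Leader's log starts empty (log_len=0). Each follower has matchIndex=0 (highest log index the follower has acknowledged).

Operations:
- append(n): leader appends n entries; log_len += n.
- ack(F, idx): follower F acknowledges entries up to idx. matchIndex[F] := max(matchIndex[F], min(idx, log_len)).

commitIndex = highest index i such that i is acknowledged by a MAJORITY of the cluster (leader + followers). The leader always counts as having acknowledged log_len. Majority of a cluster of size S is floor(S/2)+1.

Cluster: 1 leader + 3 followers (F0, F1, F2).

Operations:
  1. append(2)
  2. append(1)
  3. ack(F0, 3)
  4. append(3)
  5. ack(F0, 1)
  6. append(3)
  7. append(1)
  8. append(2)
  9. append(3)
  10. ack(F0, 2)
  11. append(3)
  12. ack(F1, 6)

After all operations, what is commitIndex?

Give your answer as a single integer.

Answer: 3

Derivation:
Op 1: append 2 -> log_len=2
Op 2: append 1 -> log_len=3
Op 3: F0 acks idx 3 -> match: F0=3 F1=0 F2=0; commitIndex=0
Op 4: append 3 -> log_len=6
Op 5: F0 acks idx 1 -> match: F0=3 F1=0 F2=0; commitIndex=0
Op 6: append 3 -> log_len=9
Op 7: append 1 -> log_len=10
Op 8: append 2 -> log_len=12
Op 9: append 3 -> log_len=15
Op 10: F0 acks idx 2 -> match: F0=3 F1=0 F2=0; commitIndex=0
Op 11: append 3 -> log_len=18
Op 12: F1 acks idx 6 -> match: F0=3 F1=6 F2=0; commitIndex=3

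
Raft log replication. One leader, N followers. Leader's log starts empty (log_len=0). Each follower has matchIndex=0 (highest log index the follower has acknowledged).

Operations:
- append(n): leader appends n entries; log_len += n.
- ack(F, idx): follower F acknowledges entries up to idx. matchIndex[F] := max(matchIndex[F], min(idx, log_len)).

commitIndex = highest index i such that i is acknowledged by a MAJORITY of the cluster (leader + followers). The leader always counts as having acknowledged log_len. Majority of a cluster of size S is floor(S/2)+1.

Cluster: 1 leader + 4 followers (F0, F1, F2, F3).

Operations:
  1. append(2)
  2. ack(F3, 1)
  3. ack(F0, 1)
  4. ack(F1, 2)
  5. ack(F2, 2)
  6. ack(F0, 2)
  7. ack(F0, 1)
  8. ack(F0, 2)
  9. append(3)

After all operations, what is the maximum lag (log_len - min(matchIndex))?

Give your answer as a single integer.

Op 1: append 2 -> log_len=2
Op 2: F3 acks idx 1 -> match: F0=0 F1=0 F2=0 F3=1; commitIndex=0
Op 3: F0 acks idx 1 -> match: F0=1 F1=0 F2=0 F3=1; commitIndex=1
Op 4: F1 acks idx 2 -> match: F0=1 F1=2 F2=0 F3=1; commitIndex=1
Op 5: F2 acks idx 2 -> match: F0=1 F1=2 F2=2 F3=1; commitIndex=2
Op 6: F0 acks idx 2 -> match: F0=2 F1=2 F2=2 F3=1; commitIndex=2
Op 7: F0 acks idx 1 -> match: F0=2 F1=2 F2=2 F3=1; commitIndex=2
Op 8: F0 acks idx 2 -> match: F0=2 F1=2 F2=2 F3=1; commitIndex=2
Op 9: append 3 -> log_len=5

Answer: 4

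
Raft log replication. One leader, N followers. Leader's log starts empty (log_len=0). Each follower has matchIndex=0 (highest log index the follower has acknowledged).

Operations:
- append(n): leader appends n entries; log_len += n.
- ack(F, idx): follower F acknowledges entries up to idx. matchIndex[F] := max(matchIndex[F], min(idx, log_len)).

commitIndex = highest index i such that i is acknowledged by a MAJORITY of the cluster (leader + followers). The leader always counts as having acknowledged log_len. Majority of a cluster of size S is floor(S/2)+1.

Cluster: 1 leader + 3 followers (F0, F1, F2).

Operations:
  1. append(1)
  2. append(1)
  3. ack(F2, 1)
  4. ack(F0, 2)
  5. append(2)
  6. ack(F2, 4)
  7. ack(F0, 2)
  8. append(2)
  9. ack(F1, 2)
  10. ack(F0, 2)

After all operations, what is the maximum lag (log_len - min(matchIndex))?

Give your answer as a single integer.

Op 1: append 1 -> log_len=1
Op 2: append 1 -> log_len=2
Op 3: F2 acks idx 1 -> match: F0=0 F1=0 F2=1; commitIndex=0
Op 4: F0 acks idx 2 -> match: F0=2 F1=0 F2=1; commitIndex=1
Op 5: append 2 -> log_len=4
Op 6: F2 acks idx 4 -> match: F0=2 F1=0 F2=4; commitIndex=2
Op 7: F0 acks idx 2 -> match: F0=2 F1=0 F2=4; commitIndex=2
Op 8: append 2 -> log_len=6
Op 9: F1 acks idx 2 -> match: F0=2 F1=2 F2=4; commitIndex=2
Op 10: F0 acks idx 2 -> match: F0=2 F1=2 F2=4; commitIndex=2

Answer: 4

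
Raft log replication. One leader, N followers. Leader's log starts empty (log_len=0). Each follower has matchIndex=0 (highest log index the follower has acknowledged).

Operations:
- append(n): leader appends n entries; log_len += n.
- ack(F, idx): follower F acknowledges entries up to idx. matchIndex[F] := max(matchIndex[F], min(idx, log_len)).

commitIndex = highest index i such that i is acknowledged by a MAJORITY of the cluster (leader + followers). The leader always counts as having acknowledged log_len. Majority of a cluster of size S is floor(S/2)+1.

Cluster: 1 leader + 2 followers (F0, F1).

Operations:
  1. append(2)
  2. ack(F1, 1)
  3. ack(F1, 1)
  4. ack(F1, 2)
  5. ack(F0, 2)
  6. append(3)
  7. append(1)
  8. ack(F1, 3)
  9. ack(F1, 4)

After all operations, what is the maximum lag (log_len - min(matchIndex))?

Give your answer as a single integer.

Op 1: append 2 -> log_len=2
Op 2: F1 acks idx 1 -> match: F0=0 F1=1; commitIndex=1
Op 3: F1 acks idx 1 -> match: F0=0 F1=1; commitIndex=1
Op 4: F1 acks idx 2 -> match: F0=0 F1=2; commitIndex=2
Op 5: F0 acks idx 2 -> match: F0=2 F1=2; commitIndex=2
Op 6: append 3 -> log_len=5
Op 7: append 1 -> log_len=6
Op 8: F1 acks idx 3 -> match: F0=2 F1=3; commitIndex=3
Op 9: F1 acks idx 4 -> match: F0=2 F1=4; commitIndex=4

Answer: 4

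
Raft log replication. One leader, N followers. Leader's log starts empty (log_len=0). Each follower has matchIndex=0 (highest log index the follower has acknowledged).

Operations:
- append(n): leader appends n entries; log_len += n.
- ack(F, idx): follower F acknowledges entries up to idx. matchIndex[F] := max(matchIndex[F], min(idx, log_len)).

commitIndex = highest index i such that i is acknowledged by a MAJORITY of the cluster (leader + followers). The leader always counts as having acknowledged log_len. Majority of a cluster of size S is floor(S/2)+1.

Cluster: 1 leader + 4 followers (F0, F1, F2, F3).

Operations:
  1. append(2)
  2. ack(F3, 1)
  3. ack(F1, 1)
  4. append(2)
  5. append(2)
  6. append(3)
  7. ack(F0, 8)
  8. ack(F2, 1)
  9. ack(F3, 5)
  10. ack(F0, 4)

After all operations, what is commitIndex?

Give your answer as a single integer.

Answer: 5

Derivation:
Op 1: append 2 -> log_len=2
Op 2: F3 acks idx 1 -> match: F0=0 F1=0 F2=0 F3=1; commitIndex=0
Op 3: F1 acks idx 1 -> match: F0=0 F1=1 F2=0 F3=1; commitIndex=1
Op 4: append 2 -> log_len=4
Op 5: append 2 -> log_len=6
Op 6: append 3 -> log_len=9
Op 7: F0 acks idx 8 -> match: F0=8 F1=1 F2=0 F3=1; commitIndex=1
Op 8: F2 acks idx 1 -> match: F0=8 F1=1 F2=1 F3=1; commitIndex=1
Op 9: F3 acks idx 5 -> match: F0=8 F1=1 F2=1 F3=5; commitIndex=5
Op 10: F0 acks idx 4 -> match: F0=8 F1=1 F2=1 F3=5; commitIndex=5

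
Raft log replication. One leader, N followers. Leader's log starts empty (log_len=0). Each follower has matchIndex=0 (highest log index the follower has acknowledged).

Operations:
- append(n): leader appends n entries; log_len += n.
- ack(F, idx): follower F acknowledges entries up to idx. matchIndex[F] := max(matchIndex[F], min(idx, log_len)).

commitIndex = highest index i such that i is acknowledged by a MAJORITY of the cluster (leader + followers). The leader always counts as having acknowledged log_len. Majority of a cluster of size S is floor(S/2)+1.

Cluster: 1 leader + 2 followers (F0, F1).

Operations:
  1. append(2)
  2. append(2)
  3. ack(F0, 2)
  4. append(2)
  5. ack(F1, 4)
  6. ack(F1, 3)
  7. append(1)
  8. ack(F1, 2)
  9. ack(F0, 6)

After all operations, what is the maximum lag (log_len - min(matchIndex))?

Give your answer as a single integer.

Op 1: append 2 -> log_len=2
Op 2: append 2 -> log_len=4
Op 3: F0 acks idx 2 -> match: F0=2 F1=0; commitIndex=2
Op 4: append 2 -> log_len=6
Op 5: F1 acks idx 4 -> match: F0=2 F1=4; commitIndex=4
Op 6: F1 acks idx 3 -> match: F0=2 F1=4; commitIndex=4
Op 7: append 1 -> log_len=7
Op 8: F1 acks idx 2 -> match: F0=2 F1=4; commitIndex=4
Op 9: F0 acks idx 6 -> match: F0=6 F1=4; commitIndex=6

Answer: 3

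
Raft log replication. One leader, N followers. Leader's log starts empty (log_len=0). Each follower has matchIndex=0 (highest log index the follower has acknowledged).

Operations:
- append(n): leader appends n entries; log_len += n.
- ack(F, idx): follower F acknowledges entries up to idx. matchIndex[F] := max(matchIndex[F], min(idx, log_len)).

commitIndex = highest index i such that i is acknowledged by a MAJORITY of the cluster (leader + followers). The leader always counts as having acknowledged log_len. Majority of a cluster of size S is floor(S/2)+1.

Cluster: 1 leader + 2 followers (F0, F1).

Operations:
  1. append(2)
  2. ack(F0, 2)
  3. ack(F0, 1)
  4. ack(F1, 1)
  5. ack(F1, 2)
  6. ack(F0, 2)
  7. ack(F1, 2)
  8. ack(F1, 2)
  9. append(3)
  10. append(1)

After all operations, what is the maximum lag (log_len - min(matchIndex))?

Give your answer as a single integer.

Op 1: append 2 -> log_len=2
Op 2: F0 acks idx 2 -> match: F0=2 F1=0; commitIndex=2
Op 3: F0 acks idx 1 -> match: F0=2 F1=0; commitIndex=2
Op 4: F1 acks idx 1 -> match: F0=2 F1=1; commitIndex=2
Op 5: F1 acks idx 2 -> match: F0=2 F1=2; commitIndex=2
Op 6: F0 acks idx 2 -> match: F0=2 F1=2; commitIndex=2
Op 7: F1 acks idx 2 -> match: F0=2 F1=2; commitIndex=2
Op 8: F1 acks idx 2 -> match: F0=2 F1=2; commitIndex=2
Op 9: append 3 -> log_len=5
Op 10: append 1 -> log_len=6

Answer: 4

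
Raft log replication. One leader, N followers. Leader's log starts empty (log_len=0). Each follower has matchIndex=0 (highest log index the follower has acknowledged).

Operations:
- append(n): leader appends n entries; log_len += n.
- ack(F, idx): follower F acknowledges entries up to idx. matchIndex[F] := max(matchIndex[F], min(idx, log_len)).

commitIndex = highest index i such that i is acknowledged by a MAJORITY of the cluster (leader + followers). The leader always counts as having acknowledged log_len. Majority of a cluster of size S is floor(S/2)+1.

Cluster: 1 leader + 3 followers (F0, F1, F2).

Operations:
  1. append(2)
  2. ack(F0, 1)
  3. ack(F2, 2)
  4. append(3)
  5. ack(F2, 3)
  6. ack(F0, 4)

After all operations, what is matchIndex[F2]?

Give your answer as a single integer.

Answer: 3

Derivation:
Op 1: append 2 -> log_len=2
Op 2: F0 acks idx 1 -> match: F0=1 F1=0 F2=0; commitIndex=0
Op 3: F2 acks idx 2 -> match: F0=1 F1=0 F2=2; commitIndex=1
Op 4: append 3 -> log_len=5
Op 5: F2 acks idx 3 -> match: F0=1 F1=0 F2=3; commitIndex=1
Op 6: F0 acks idx 4 -> match: F0=4 F1=0 F2=3; commitIndex=3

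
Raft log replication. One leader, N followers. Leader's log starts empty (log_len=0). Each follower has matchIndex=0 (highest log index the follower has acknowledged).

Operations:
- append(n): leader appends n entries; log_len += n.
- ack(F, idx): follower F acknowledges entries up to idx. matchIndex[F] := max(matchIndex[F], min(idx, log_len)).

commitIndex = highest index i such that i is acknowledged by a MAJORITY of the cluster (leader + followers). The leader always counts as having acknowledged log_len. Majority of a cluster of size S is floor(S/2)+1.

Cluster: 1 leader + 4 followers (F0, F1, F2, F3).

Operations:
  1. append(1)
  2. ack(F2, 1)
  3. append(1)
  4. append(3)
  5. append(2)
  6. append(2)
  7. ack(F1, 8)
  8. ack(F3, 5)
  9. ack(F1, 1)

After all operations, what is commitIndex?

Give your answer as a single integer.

Answer: 5

Derivation:
Op 1: append 1 -> log_len=1
Op 2: F2 acks idx 1 -> match: F0=0 F1=0 F2=1 F3=0; commitIndex=0
Op 3: append 1 -> log_len=2
Op 4: append 3 -> log_len=5
Op 5: append 2 -> log_len=7
Op 6: append 2 -> log_len=9
Op 7: F1 acks idx 8 -> match: F0=0 F1=8 F2=1 F3=0; commitIndex=1
Op 8: F3 acks idx 5 -> match: F0=0 F1=8 F2=1 F3=5; commitIndex=5
Op 9: F1 acks idx 1 -> match: F0=0 F1=8 F2=1 F3=5; commitIndex=5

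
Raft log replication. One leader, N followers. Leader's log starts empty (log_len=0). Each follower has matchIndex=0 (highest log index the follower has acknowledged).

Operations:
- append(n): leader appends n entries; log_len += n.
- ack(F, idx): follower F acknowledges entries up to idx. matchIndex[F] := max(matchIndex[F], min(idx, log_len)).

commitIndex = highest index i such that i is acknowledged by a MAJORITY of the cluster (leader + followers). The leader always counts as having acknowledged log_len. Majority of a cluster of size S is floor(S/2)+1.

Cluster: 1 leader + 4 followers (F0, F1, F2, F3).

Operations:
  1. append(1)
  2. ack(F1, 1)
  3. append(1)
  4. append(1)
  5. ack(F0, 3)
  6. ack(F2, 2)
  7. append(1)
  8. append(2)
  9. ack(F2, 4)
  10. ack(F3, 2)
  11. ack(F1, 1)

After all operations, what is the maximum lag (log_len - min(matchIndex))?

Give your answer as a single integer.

Answer: 5

Derivation:
Op 1: append 1 -> log_len=1
Op 2: F1 acks idx 1 -> match: F0=0 F1=1 F2=0 F3=0; commitIndex=0
Op 3: append 1 -> log_len=2
Op 4: append 1 -> log_len=3
Op 5: F0 acks idx 3 -> match: F0=3 F1=1 F2=0 F3=0; commitIndex=1
Op 6: F2 acks idx 2 -> match: F0=3 F1=1 F2=2 F3=0; commitIndex=2
Op 7: append 1 -> log_len=4
Op 8: append 2 -> log_len=6
Op 9: F2 acks idx 4 -> match: F0=3 F1=1 F2=4 F3=0; commitIndex=3
Op 10: F3 acks idx 2 -> match: F0=3 F1=1 F2=4 F3=2; commitIndex=3
Op 11: F1 acks idx 1 -> match: F0=3 F1=1 F2=4 F3=2; commitIndex=3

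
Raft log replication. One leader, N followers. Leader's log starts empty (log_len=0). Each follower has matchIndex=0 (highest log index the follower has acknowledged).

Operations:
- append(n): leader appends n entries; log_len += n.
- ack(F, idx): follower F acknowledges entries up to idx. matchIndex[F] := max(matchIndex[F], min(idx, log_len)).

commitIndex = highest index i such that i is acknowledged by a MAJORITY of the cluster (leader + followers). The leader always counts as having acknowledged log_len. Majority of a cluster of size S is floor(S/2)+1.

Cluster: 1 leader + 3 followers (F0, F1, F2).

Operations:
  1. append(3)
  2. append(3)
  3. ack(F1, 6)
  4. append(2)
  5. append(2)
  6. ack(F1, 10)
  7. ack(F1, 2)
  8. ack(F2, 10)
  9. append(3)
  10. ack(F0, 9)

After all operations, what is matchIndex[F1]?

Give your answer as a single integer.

Op 1: append 3 -> log_len=3
Op 2: append 3 -> log_len=6
Op 3: F1 acks idx 6 -> match: F0=0 F1=6 F2=0; commitIndex=0
Op 4: append 2 -> log_len=8
Op 5: append 2 -> log_len=10
Op 6: F1 acks idx 10 -> match: F0=0 F1=10 F2=0; commitIndex=0
Op 7: F1 acks idx 2 -> match: F0=0 F1=10 F2=0; commitIndex=0
Op 8: F2 acks idx 10 -> match: F0=0 F1=10 F2=10; commitIndex=10
Op 9: append 3 -> log_len=13
Op 10: F0 acks idx 9 -> match: F0=9 F1=10 F2=10; commitIndex=10

Answer: 10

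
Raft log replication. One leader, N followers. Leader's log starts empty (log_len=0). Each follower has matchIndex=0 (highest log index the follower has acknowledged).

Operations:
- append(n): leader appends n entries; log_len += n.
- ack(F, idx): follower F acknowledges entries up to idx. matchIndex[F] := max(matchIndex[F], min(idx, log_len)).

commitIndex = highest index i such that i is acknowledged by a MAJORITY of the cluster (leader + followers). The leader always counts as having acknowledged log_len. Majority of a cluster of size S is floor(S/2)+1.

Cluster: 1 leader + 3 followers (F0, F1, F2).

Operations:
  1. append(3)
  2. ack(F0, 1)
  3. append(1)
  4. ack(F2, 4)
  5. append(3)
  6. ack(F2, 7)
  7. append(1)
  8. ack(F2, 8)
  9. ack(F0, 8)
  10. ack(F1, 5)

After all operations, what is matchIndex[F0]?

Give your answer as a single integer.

Op 1: append 3 -> log_len=3
Op 2: F0 acks idx 1 -> match: F0=1 F1=0 F2=0; commitIndex=0
Op 3: append 1 -> log_len=4
Op 4: F2 acks idx 4 -> match: F0=1 F1=0 F2=4; commitIndex=1
Op 5: append 3 -> log_len=7
Op 6: F2 acks idx 7 -> match: F0=1 F1=0 F2=7; commitIndex=1
Op 7: append 1 -> log_len=8
Op 8: F2 acks idx 8 -> match: F0=1 F1=0 F2=8; commitIndex=1
Op 9: F0 acks idx 8 -> match: F0=8 F1=0 F2=8; commitIndex=8
Op 10: F1 acks idx 5 -> match: F0=8 F1=5 F2=8; commitIndex=8

Answer: 8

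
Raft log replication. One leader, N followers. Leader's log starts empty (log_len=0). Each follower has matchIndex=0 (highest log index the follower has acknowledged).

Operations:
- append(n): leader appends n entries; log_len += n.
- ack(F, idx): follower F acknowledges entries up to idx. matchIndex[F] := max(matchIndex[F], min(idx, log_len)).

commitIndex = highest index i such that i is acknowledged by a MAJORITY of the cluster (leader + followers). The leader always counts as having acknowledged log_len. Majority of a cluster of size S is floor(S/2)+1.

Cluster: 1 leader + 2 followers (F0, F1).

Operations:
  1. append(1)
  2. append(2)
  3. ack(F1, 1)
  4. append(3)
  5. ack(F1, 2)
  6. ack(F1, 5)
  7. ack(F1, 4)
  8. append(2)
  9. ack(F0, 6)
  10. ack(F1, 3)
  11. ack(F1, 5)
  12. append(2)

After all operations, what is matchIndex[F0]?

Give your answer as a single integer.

Op 1: append 1 -> log_len=1
Op 2: append 2 -> log_len=3
Op 3: F1 acks idx 1 -> match: F0=0 F1=1; commitIndex=1
Op 4: append 3 -> log_len=6
Op 5: F1 acks idx 2 -> match: F0=0 F1=2; commitIndex=2
Op 6: F1 acks idx 5 -> match: F0=0 F1=5; commitIndex=5
Op 7: F1 acks idx 4 -> match: F0=0 F1=5; commitIndex=5
Op 8: append 2 -> log_len=8
Op 9: F0 acks idx 6 -> match: F0=6 F1=5; commitIndex=6
Op 10: F1 acks idx 3 -> match: F0=6 F1=5; commitIndex=6
Op 11: F1 acks idx 5 -> match: F0=6 F1=5; commitIndex=6
Op 12: append 2 -> log_len=10

Answer: 6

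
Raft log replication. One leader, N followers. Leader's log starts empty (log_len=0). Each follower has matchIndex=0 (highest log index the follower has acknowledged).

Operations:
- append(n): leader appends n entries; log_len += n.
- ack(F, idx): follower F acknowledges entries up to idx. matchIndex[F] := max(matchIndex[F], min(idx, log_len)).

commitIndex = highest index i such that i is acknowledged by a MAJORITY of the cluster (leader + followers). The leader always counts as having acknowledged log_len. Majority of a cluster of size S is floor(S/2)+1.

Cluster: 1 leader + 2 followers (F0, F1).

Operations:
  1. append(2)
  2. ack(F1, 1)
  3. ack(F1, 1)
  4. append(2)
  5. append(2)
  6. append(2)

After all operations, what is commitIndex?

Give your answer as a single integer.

Answer: 1

Derivation:
Op 1: append 2 -> log_len=2
Op 2: F1 acks idx 1 -> match: F0=0 F1=1; commitIndex=1
Op 3: F1 acks idx 1 -> match: F0=0 F1=1; commitIndex=1
Op 4: append 2 -> log_len=4
Op 5: append 2 -> log_len=6
Op 6: append 2 -> log_len=8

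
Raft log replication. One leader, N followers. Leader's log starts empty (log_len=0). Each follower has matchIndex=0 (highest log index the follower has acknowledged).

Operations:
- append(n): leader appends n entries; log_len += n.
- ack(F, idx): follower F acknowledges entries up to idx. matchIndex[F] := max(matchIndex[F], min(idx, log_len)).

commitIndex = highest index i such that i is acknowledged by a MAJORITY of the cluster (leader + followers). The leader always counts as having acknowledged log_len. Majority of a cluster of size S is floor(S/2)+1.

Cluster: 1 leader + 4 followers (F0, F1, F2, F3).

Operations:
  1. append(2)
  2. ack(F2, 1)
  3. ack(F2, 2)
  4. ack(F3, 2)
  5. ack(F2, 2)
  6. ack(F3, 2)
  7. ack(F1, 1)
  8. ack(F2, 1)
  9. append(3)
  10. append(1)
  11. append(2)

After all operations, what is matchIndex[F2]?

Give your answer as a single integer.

Answer: 2

Derivation:
Op 1: append 2 -> log_len=2
Op 2: F2 acks idx 1 -> match: F0=0 F1=0 F2=1 F3=0; commitIndex=0
Op 3: F2 acks idx 2 -> match: F0=0 F1=0 F2=2 F3=0; commitIndex=0
Op 4: F3 acks idx 2 -> match: F0=0 F1=0 F2=2 F3=2; commitIndex=2
Op 5: F2 acks idx 2 -> match: F0=0 F1=0 F2=2 F3=2; commitIndex=2
Op 6: F3 acks idx 2 -> match: F0=0 F1=0 F2=2 F3=2; commitIndex=2
Op 7: F1 acks idx 1 -> match: F0=0 F1=1 F2=2 F3=2; commitIndex=2
Op 8: F2 acks idx 1 -> match: F0=0 F1=1 F2=2 F3=2; commitIndex=2
Op 9: append 3 -> log_len=5
Op 10: append 1 -> log_len=6
Op 11: append 2 -> log_len=8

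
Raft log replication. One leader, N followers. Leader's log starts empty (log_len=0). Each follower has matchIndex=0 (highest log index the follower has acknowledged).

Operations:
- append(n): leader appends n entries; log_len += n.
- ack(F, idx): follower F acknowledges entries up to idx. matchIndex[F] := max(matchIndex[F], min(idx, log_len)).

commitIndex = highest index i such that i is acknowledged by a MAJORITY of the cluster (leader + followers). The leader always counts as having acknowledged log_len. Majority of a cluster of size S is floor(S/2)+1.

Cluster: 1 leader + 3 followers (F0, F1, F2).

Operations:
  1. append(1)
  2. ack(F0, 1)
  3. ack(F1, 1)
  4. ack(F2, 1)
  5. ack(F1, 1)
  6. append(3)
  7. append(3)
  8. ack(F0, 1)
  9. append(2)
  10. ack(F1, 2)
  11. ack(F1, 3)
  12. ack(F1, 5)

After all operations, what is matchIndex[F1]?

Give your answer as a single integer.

Answer: 5

Derivation:
Op 1: append 1 -> log_len=1
Op 2: F0 acks idx 1 -> match: F0=1 F1=0 F2=0; commitIndex=0
Op 3: F1 acks idx 1 -> match: F0=1 F1=1 F2=0; commitIndex=1
Op 4: F2 acks idx 1 -> match: F0=1 F1=1 F2=1; commitIndex=1
Op 5: F1 acks idx 1 -> match: F0=1 F1=1 F2=1; commitIndex=1
Op 6: append 3 -> log_len=4
Op 7: append 3 -> log_len=7
Op 8: F0 acks idx 1 -> match: F0=1 F1=1 F2=1; commitIndex=1
Op 9: append 2 -> log_len=9
Op 10: F1 acks idx 2 -> match: F0=1 F1=2 F2=1; commitIndex=1
Op 11: F1 acks idx 3 -> match: F0=1 F1=3 F2=1; commitIndex=1
Op 12: F1 acks idx 5 -> match: F0=1 F1=5 F2=1; commitIndex=1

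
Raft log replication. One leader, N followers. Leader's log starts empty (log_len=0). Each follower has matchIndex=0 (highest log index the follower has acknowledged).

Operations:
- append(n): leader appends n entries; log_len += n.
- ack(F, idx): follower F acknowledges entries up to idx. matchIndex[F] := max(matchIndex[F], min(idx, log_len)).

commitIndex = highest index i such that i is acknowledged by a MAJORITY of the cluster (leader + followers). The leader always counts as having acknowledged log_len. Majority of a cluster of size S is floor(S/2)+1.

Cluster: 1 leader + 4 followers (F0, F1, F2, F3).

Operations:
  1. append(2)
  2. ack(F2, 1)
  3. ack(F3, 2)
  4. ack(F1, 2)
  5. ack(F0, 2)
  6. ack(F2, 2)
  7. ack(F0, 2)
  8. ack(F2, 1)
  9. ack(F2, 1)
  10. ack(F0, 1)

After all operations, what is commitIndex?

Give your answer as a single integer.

Answer: 2

Derivation:
Op 1: append 2 -> log_len=2
Op 2: F2 acks idx 1 -> match: F0=0 F1=0 F2=1 F3=0; commitIndex=0
Op 3: F3 acks idx 2 -> match: F0=0 F1=0 F2=1 F3=2; commitIndex=1
Op 4: F1 acks idx 2 -> match: F0=0 F1=2 F2=1 F3=2; commitIndex=2
Op 5: F0 acks idx 2 -> match: F0=2 F1=2 F2=1 F3=2; commitIndex=2
Op 6: F2 acks idx 2 -> match: F0=2 F1=2 F2=2 F3=2; commitIndex=2
Op 7: F0 acks idx 2 -> match: F0=2 F1=2 F2=2 F3=2; commitIndex=2
Op 8: F2 acks idx 1 -> match: F0=2 F1=2 F2=2 F3=2; commitIndex=2
Op 9: F2 acks idx 1 -> match: F0=2 F1=2 F2=2 F3=2; commitIndex=2
Op 10: F0 acks idx 1 -> match: F0=2 F1=2 F2=2 F3=2; commitIndex=2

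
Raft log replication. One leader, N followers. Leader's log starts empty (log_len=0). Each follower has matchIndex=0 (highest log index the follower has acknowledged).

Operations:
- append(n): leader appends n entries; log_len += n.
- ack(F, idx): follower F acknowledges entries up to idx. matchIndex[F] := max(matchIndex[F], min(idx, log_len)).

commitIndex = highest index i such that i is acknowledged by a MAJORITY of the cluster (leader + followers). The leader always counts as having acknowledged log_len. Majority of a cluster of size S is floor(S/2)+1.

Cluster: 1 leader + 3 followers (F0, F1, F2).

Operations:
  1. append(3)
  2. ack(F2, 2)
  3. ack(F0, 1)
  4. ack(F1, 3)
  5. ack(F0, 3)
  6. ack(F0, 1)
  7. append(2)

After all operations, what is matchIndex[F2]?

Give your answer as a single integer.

Op 1: append 3 -> log_len=3
Op 2: F2 acks idx 2 -> match: F0=0 F1=0 F2=2; commitIndex=0
Op 3: F0 acks idx 1 -> match: F0=1 F1=0 F2=2; commitIndex=1
Op 4: F1 acks idx 3 -> match: F0=1 F1=3 F2=2; commitIndex=2
Op 5: F0 acks idx 3 -> match: F0=3 F1=3 F2=2; commitIndex=3
Op 6: F0 acks idx 1 -> match: F0=3 F1=3 F2=2; commitIndex=3
Op 7: append 2 -> log_len=5

Answer: 2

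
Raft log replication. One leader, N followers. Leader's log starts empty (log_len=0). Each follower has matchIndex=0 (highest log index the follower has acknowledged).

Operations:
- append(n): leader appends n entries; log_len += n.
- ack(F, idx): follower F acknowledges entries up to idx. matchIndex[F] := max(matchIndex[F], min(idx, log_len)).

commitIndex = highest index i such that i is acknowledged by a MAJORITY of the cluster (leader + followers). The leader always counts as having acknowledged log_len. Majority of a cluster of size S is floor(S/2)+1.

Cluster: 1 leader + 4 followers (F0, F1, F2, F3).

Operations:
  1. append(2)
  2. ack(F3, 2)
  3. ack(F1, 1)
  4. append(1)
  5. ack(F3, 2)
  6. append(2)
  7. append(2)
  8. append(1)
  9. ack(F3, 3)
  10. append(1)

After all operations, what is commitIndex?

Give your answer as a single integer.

Answer: 1

Derivation:
Op 1: append 2 -> log_len=2
Op 2: F3 acks idx 2 -> match: F0=0 F1=0 F2=0 F3=2; commitIndex=0
Op 3: F1 acks idx 1 -> match: F0=0 F1=1 F2=0 F3=2; commitIndex=1
Op 4: append 1 -> log_len=3
Op 5: F3 acks idx 2 -> match: F0=0 F1=1 F2=0 F3=2; commitIndex=1
Op 6: append 2 -> log_len=5
Op 7: append 2 -> log_len=7
Op 8: append 1 -> log_len=8
Op 9: F3 acks idx 3 -> match: F0=0 F1=1 F2=0 F3=3; commitIndex=1
Op 10: append 1 -> log_len=9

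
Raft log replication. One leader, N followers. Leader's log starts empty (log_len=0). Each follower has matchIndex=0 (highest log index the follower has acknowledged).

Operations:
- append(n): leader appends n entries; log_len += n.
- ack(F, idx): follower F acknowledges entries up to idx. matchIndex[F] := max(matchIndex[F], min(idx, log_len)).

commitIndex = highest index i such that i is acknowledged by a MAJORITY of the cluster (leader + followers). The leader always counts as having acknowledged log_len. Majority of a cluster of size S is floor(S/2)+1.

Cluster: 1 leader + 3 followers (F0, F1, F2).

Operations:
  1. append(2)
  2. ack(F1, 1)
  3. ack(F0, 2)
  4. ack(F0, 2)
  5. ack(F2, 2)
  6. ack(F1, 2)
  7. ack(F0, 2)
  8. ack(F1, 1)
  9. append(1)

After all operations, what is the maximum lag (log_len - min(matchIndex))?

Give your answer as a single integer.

Op 1: append 2 -> log_len=2
Op 2: F1 acks idx 1 -> match: F0=0 F1=1 F2=0; commitIndex=0
Op 3: F0 acks idx 2 -> match: F0=2 F1=1 F2=0; commitIndex=1
Op 4: F0 acks idx 2 -> match: F0=2 F1=1 F2=0; commitIndex=1
Op 5: F2 acks idx 2 -> match: F0=2 F1=1 F2=2; commitIndex=2
Op 6: F1 acks idx 2 -> match: F0=2 F1=2 F2=2; commitIndex=2
Op 7: F0 acks idx 2 -> match: F0=2 F1=2 F2=2; commitIndex=2
Op 8: F1 acks idx 1 -> match: F0=2 F1=2 F2=2; commitIndex=2
Op 9: append 1 -> log_len=3

Answer: 1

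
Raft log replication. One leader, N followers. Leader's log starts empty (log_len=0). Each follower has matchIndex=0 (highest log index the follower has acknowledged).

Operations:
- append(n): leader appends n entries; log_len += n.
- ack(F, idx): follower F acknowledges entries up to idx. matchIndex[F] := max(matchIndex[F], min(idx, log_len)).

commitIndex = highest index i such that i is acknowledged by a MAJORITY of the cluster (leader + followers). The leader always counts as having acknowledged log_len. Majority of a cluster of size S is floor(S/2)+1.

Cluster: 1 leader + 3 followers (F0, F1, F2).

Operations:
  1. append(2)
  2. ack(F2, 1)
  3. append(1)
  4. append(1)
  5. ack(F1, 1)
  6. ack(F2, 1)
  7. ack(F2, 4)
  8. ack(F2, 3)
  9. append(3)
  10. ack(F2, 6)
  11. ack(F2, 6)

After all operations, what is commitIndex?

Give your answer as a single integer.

Op 1: append 2 -> log_len=2
Op 2: F2 acks idx 1 -> match: F0=0 F1=0 F2=1; commitIndex=0
Op 3: append 1 -> log_len=3
Op 4: append 1 -> log_len=4
Op 5: F1 acks idx 1 -> match: F0=0 F1=1 F2=1; commitIndex=1
Op 6: F2 acks idx 1 -> match: F0=0 F1=1 F2=1; commitIndex=1
Op 7: F2 acks idx 4 -> match: F0=0 F1=1 F2=4; commitIndex=1
Op 8: F2 acks idx 3 -> match: F0=0 F1=1 F2=4; commitIndex=1
Op 9: append 3 -> log_len=7
Op 10: F2 acks idx 6 -> match: F0=0 F1=1 F2=6; commitIndex=1
Op 11: F2 acks idx 6 -> match: F0=0 F1=1 F2=6; commitIndex=1

Answer: 1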